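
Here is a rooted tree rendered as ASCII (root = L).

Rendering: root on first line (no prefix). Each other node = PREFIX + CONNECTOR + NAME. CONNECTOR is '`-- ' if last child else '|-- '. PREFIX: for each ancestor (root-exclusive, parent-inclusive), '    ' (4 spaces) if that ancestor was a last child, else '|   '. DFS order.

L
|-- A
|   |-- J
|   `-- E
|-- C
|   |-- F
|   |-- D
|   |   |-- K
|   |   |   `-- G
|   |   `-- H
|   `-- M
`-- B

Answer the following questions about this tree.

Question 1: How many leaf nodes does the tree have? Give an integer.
Leaves (nodes with no children): B, E, F, G, H, J, M

Answer: 7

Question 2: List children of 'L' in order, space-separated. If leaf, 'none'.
Node L's children (from adjacency): A, C, B

Answer: A C B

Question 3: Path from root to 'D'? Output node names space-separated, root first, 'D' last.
Walk down from root: L -> C -> D

Answer: L C D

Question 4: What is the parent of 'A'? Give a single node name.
Answer: L

Derivation:
Scan adjacency: A appears as child of L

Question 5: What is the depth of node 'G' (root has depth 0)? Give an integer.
Answer: 4

Derivation:
Path from root to G: L -> C -> D -> K -> G
Depth = number of edges = 4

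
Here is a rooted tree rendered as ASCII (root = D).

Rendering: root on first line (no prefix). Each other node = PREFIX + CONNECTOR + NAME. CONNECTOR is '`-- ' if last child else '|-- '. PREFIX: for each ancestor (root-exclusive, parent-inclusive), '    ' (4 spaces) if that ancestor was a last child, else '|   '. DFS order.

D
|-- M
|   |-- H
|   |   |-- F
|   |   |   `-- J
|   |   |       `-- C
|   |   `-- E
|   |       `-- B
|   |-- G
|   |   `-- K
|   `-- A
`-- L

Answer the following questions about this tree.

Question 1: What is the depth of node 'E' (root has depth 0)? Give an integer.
Answer: 3

Derivation:
Path from root to E: D -> M -> H -> E
Depth = number of edges = 3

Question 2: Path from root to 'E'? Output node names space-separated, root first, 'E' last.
Walk down from root: D -> M -> H -> E

Answer: D M H E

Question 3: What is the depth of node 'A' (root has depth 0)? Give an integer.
Path from root to A: D -> M -> A
Depth = number of edges = 2

Answer: 2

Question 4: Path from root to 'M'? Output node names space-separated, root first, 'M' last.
Walk down from root: D -> M

Answer: D M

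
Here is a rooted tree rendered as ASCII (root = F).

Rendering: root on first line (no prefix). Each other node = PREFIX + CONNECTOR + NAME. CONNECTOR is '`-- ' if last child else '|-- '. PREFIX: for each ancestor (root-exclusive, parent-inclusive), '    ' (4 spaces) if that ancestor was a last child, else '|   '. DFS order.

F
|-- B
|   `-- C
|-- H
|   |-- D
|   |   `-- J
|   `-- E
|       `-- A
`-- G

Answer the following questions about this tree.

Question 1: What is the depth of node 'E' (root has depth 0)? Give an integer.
Answer: 2

Derivation:
Path from root to E: F -> H -> E
Depth = number of edges = 2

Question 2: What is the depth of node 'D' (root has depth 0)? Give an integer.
Path from root to D: F -> H -> D
Depth = number of edges = 2

Answer: 2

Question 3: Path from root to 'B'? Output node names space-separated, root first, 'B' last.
Answer: F B

Derivation:
Walk down from root: F -> B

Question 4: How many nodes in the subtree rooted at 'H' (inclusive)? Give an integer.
Subtree rooted at H contains: A, D, E, H, J
Count = 5

Answer: 5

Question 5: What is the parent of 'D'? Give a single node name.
Scan adjacency: D appears as child of H

Answer: H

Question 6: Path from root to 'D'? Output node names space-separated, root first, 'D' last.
Walk down from root: F -> H -> D

Answer: F H D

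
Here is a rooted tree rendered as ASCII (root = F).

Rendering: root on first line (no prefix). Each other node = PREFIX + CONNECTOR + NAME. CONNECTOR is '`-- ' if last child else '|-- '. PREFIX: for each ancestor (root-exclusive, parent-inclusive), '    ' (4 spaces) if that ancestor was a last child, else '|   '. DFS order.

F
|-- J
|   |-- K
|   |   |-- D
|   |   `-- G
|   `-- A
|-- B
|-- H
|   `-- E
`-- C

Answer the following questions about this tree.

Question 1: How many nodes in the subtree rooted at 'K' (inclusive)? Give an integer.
Subtree rooted at K contains: D, G, K
Count = 3

Answer: 3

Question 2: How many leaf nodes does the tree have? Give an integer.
Leaves (nodes with no children): A, B, C, D, E, G

Answer: 6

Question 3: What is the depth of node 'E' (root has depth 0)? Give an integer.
Path from root to E: F -> H -> E
Depth = number of edges = 2

Answer: 2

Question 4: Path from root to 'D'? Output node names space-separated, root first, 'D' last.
Answer: F J K D

Derivation:
Walk down from root: F -> J -> K -> D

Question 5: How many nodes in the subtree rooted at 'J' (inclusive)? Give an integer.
Answer: 5

Derivation:
Subtree rooted at J contains: A, D, G, J, K
Count = 5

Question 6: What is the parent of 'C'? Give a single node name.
Scan adjacency: C appears as child of F

Answer: F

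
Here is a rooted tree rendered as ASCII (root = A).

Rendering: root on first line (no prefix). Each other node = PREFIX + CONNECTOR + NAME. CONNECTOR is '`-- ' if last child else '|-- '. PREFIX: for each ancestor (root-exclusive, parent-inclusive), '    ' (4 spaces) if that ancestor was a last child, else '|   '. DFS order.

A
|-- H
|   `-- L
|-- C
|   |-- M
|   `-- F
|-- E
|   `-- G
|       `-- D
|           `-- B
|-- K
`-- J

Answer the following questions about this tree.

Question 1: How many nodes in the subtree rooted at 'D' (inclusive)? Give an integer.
Answer: 2

Derivation:
Subtree rooted at D contains: B, D
Count = 2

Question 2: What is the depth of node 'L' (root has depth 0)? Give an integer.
Answer: 2

Derivation:
Path from root to L: A -> H -> L
Depth = number of edges = 2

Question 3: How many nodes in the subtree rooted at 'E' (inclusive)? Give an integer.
Subtree rooted at E contains: B, D, E, G
Count = 4

Answer: 4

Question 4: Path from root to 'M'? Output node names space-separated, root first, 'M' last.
Walk down from root: A -> C -> M

Answer: A C M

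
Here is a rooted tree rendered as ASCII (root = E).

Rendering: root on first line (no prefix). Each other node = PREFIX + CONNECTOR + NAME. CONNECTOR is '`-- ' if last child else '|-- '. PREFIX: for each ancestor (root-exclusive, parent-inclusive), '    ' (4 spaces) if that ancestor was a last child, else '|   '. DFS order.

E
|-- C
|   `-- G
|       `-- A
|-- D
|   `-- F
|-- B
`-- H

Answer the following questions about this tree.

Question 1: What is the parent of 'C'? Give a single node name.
Answer: E

Derivation:
Scan adjacency: C appears as child of E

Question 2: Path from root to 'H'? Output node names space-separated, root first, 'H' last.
Answer: E H

Derivation:
Walk down from root: E -> H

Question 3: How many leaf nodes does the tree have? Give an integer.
Leaves (nodes with no children): A, B, F, H

Answer: 4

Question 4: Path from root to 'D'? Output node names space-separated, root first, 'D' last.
Answer: E D

Derivation:
Walk down from root: E -> D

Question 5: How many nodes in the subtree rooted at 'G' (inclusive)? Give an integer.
Subtree rooted at G contains: A, G
Count = 2

Answer: 2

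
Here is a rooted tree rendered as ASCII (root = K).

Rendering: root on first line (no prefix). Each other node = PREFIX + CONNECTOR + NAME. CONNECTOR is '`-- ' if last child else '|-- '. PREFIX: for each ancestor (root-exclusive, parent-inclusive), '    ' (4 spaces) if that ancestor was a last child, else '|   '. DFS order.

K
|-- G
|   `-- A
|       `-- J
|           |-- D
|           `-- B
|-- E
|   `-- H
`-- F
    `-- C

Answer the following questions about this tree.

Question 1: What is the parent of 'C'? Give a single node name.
Scan adjacency: C appears as child of F

Answer: F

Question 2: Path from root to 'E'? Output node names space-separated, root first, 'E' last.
Answer: K E

Derivation:
Walk down from root: K -> E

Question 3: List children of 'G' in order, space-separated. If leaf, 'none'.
Node G's children (from adjacency): A

Answer: A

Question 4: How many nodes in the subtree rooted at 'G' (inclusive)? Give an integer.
Subtree rooted at G contains: A, B, D, G, J
Count = 5

Answer: 5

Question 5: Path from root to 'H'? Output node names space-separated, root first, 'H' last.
Answer: K E H

Derivation:
Walk down from root: K -> E -> H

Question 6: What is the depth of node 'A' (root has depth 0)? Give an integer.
Answer: 2

Derivation:
Path from root to A: K -> G -> A
Depth = number of edges = 2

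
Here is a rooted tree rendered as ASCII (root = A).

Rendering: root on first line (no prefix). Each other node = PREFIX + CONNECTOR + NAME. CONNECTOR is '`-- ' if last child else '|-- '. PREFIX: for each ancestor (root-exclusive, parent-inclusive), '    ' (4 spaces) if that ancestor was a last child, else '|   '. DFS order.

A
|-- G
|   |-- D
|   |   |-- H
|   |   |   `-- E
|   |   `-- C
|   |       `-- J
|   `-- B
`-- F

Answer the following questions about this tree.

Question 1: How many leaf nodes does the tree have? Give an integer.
Leaves (nodes with no children): B, E, F, J

Answer: 4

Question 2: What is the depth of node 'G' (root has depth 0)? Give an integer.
Answer: 1

Derivation:
Path from root to G: A -> G
Depth = number of edges = 1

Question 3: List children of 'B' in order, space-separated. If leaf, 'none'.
Answer: none

Derivation:
Node B's children (from adjacency): (leaf)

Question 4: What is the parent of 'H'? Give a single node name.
Scan adjacency: H appears as child of D

Answer: D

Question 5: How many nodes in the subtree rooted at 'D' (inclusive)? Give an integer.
Answer: 5

Derivation:
Subtree rooted at D contains: C, D, E, H, J
Count = 5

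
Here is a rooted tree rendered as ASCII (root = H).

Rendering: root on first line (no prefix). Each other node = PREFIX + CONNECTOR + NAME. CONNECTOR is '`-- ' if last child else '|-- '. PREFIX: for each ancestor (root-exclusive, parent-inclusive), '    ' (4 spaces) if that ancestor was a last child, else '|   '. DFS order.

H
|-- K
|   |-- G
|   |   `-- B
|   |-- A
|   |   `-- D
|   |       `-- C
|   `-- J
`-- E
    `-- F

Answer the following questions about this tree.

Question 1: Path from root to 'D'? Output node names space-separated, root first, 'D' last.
Answer: H K A D

Derivation:
Walk down from root: H -> K -> A -> D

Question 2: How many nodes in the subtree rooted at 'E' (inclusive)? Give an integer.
Answer: 2

Derivation:
Subtree rooted at E contains: E, F
Count = 2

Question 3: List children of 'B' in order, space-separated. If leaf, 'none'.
Node B's children (from adjacency): (leaf)

Answer: none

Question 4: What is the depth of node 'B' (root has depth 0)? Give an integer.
Answer: 3

Derivation:
Path from root to B: H -> K -> G -> B
Depth = number of edges = 3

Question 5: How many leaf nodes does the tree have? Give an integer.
Leaves (nodes with no children): B, C, F, J

Answer: 4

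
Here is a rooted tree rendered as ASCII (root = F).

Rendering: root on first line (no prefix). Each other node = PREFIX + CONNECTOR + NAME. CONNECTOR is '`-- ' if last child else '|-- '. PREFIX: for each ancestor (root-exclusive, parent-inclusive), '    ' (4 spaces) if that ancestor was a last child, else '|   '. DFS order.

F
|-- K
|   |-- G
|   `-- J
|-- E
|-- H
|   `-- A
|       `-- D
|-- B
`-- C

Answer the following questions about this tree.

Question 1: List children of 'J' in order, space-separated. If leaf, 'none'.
Answer: none

Derivation:
Node J's children (from adjacency): (leaf)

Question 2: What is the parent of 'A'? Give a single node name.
Answer: H

Derivation:
Scan adjacency: A appears as child of H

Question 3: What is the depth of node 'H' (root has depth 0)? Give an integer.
Answer: 1

Derivation:
Path from root to H: F -> H
Depth = number of edges = 1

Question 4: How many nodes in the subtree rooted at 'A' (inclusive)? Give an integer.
Answer: 2

Derivation:
Subtree rooted at A contains: A, D
Count = 2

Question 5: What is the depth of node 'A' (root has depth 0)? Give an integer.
Answer: 2

Derivation:
Path from root to A: F -> H -> A
Depth = number of edges = 2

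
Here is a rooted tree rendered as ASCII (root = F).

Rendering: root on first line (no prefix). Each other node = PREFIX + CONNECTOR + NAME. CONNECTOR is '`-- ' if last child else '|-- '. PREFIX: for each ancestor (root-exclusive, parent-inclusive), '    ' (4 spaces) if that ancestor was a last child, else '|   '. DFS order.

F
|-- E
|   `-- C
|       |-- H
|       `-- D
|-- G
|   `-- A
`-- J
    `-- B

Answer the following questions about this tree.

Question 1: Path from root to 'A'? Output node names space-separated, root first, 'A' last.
Walk down from root: F -> G -> A

Answer: F G A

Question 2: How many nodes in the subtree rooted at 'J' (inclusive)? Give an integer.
Subtree rooted at J contains: B, J
Count = 2

Answer: 2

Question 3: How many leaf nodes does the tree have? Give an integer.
Leaves (nodes with no children): A, B, D, H

Answer: 4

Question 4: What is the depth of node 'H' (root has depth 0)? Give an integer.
Answer: 3

Derivation:
Path from root to H: F -> E -> C -> H
Depth = number of edges = 3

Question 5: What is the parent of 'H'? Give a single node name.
Scan adjacency: H appears as child of C

Answer: C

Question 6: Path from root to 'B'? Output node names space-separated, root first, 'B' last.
Answer: F J B

Derivation:
Walk down from root: F -> J -> B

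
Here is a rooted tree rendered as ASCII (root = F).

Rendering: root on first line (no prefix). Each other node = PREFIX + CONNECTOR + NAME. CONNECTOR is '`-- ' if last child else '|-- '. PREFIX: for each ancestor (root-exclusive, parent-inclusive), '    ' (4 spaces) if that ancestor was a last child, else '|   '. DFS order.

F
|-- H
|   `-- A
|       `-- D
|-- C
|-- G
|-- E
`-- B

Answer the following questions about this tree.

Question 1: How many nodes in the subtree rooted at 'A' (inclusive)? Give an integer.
Answer: 2

Derivation:
Subtree rooted at A contains: A, D
Count = 2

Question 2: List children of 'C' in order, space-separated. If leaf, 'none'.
Answer: none

Derivation:
Node C's children (from adjacency): (leaf)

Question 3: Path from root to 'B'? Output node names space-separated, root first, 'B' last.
Answer: F B

Derivation:
Walk down from root: F -> B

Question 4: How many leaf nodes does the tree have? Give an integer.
Answer: 5

Derivation:
Leaves (nodes with no children): B, C, D, E, G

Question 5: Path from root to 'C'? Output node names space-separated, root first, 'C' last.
Walk down from root: F -> C

Answer: F C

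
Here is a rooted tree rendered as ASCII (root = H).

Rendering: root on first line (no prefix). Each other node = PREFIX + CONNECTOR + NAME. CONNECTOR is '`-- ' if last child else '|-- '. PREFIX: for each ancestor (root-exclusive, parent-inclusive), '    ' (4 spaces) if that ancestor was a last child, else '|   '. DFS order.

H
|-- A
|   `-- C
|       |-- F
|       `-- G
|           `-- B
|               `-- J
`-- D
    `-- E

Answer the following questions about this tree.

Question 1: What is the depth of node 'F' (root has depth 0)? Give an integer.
Answer: 3

Derivation:
Path from root to F: H -> A -> C -> F
Depth = number of edges = 3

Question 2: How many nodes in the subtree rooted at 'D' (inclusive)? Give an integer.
Subtree rooted at D contains: D, E
Count = 2

Answer: 2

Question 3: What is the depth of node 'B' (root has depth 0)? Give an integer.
Path from root to B: H -> A -> C -> G -> B
Depth = number of edges = 4

Answer: 4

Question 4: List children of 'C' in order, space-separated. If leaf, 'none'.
Node C's children (from adjacency): F, G

Answer: F G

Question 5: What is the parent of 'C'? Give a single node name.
Answer: A

Derivation:
Scan adjacency: C appears as child of A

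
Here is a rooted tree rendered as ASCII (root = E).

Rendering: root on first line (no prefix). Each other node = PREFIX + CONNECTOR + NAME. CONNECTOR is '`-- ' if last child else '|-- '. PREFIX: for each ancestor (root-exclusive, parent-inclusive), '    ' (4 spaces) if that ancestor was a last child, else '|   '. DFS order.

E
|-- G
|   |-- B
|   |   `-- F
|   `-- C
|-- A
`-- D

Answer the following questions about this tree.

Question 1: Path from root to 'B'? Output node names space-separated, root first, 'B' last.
Answer: E G B

Derivation:
Walk down from root: E -> G -> B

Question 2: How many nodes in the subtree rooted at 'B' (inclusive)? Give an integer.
Answer: 2

Derivation:
Subtree rooted at B contains: B, F
Count = 2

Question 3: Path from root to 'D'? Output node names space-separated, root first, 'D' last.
Walk down from root: E -> D

Answer: E D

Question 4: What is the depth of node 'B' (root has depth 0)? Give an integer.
Answer: 2

Derivation:
Path from root to B: E -> G -> B
Depth = number of edges = 2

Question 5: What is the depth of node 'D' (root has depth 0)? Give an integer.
Answer: 1

Derivation:
Path from root to D: E -> D
Depth = number of edges = 1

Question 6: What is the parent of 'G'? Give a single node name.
Answer: E

Derivation:
Scan adjacency: G appears as child of E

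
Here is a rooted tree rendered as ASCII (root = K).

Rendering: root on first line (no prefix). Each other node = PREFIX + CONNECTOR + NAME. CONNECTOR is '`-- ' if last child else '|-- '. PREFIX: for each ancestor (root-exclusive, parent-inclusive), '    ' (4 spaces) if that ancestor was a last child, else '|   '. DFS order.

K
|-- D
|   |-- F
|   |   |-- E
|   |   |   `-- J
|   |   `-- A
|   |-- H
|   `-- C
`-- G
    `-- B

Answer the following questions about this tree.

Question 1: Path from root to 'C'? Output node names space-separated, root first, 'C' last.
Answer: K D C

Derivation:
Walk down from root: K -> D -> C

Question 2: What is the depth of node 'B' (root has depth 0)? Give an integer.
Path from root to B: K -> G -> B
Depth = number of edges = 2

Answer: 2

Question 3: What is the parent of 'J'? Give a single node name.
Scan adjacency: J appears as child of E

Answer: E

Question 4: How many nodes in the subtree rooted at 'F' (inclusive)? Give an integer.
Answer: 4

Derivation:
Subtree rooted at F contains: A, E, F, J
Count = 4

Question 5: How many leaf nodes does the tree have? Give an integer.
Answer: 5

Derivation:
Leaves (nodes with no children): A, B, C, H, J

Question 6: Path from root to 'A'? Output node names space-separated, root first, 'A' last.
Walk down from root: K -> D -> F -> A

Answer: K D F A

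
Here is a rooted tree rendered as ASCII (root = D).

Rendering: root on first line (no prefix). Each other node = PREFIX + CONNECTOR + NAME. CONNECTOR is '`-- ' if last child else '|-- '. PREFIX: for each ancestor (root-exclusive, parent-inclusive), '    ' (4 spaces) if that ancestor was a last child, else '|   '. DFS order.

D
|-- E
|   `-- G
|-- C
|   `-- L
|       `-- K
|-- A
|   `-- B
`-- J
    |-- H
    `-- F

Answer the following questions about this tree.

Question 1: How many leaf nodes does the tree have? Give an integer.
Answer: 5

Derivation:
Leaves (nodes with no children): B, F, G, H, K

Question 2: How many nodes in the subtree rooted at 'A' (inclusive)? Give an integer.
Answer: 2

Derivation:
Subtree rooted at A contains: A, B
Count = 2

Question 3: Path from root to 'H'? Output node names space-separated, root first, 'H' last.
Walk down from root: D -> J -> H

Answer: D J H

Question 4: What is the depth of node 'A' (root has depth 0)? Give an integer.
Answer: 1

Derivation:
Path from root to A: D -> A
Depth = number of edges = 1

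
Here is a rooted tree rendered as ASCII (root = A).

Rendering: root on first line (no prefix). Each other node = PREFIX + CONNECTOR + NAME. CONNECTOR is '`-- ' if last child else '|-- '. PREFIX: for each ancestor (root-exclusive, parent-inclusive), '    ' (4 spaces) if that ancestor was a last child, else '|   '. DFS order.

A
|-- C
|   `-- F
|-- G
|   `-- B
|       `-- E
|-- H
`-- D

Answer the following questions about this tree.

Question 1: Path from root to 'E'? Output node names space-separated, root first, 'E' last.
Answer: A G B E

Derivation:
Walk down from root: A -> G -> B -> E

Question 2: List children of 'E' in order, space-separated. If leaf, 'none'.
Answer: none

Derivation:
Node E's children (from adjacency): (leaf)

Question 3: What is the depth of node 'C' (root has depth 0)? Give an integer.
Path from root to C: A -> C
Depth = number of edges = 1

Answer: 1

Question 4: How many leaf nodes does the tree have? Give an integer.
Leaves (nodes with no children): D, E, F, H

Answer: 4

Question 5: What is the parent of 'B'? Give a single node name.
Answer: G

Derivation:
Scan adjacency: B appears as child of G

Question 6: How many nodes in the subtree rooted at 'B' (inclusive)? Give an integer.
Subtree rooted at B contains: B, E
Count = 2

Answer: 2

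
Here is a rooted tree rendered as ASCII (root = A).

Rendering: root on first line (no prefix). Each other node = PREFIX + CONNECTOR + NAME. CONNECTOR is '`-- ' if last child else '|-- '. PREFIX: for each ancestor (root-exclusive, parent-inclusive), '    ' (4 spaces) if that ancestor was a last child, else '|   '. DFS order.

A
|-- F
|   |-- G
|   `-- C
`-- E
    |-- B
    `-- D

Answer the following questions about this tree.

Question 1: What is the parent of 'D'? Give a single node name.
Scan adjacency: D appears as child of E

Answer: E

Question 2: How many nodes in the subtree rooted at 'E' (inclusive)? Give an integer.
Subtree rooted at E contains: B, D, E
Count = 3

Answer: 3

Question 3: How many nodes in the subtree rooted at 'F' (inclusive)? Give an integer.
Subtree rooted at F contains: C, F, G
Count = 3

Answer: 3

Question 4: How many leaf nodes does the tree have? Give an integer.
Leaves (nodes with no children): B, C, D, G

Answer: 4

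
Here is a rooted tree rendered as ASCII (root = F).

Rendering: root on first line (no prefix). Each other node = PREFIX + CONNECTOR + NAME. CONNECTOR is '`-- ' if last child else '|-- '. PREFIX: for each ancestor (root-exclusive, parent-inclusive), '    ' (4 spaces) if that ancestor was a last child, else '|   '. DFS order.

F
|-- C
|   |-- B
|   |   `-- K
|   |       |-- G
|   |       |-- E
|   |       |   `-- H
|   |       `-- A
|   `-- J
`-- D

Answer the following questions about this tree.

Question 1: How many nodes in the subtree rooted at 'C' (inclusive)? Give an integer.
Subtree rooted at C contains: A, B, C, E, G, H, J, K
Count = 8

Answer: 8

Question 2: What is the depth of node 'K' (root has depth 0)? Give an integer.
Path from root to K: F -> C -> B -> K
Depth = number of edges = 3

Answer: 3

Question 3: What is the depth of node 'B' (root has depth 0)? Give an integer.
Path from root to B: F -> C -> B
Depth = number of edges = 2

Answer: 2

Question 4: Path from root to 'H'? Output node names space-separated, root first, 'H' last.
Answer: F C B K E H

Derivation:
Walk down from root: F -> C -> B -> K -> E -> H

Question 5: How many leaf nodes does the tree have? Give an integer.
Leaves (nodes with no children): A, D, G, H, J

Answer: 5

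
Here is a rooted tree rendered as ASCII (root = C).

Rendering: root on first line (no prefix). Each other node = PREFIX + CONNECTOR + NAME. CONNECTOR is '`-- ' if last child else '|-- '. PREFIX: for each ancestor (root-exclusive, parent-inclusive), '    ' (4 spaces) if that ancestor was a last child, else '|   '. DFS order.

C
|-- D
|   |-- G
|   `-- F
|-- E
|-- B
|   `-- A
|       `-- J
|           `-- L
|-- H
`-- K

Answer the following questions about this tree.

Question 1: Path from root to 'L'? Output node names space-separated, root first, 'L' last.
Answer: C B A J L

Derivation:
Walk down from root: C -> B -> A -> J -> L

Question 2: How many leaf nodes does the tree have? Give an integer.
Leaves (nodes with no children): E, F, G, H, K, L

Answer: 6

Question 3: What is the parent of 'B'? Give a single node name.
Scan adjacency: B appears as child of C

Answer: C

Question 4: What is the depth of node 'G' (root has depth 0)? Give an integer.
Answer: 2

Derivation:
Path from root to G: C -> D -> G
Depth = number of edges = 2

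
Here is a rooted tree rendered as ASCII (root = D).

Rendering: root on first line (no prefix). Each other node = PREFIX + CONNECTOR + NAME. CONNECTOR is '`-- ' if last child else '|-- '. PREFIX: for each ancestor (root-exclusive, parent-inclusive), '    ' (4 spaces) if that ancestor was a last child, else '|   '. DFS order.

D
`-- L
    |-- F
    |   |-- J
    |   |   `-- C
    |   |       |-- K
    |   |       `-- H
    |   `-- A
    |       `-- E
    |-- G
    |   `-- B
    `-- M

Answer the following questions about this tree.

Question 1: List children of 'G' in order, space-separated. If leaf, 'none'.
Node G's children (from adjacency): B

Answer: B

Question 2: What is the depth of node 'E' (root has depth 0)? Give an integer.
Answer: 4

Derivation:
Path from root to E: D -> L -> F -> A -> E
Depth = number of edges = 4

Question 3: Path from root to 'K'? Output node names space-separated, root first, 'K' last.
Walk down from root: D -> L -> F -> J -> C -> K

Answer: D L F J C K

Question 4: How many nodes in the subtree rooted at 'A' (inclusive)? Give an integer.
Answer: 2

Derivation:
Subtree rooted at A contains: A, E
Count = 2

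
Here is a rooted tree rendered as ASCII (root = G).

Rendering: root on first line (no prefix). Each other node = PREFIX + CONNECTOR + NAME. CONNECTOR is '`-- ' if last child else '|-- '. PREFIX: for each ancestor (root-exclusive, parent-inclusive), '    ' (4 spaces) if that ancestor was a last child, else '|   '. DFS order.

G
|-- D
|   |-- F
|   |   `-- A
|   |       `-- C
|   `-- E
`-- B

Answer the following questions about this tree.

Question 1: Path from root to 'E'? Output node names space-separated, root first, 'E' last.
Walk down from root: G -> D -> E

Answer: G D E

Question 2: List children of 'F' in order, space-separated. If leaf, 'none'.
Node F's children (from adjacency): A

Answer: A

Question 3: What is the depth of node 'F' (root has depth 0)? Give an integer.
Answer: 2

Derivation:
Path from root to F: G -> D -> F
Depth = number of edges = 2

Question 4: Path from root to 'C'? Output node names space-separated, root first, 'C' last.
Walk down from root: G -> D -> F -> A -> C

Answer: G D F A C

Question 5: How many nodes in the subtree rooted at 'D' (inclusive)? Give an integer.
Subtree rooted at D contains: A, C, D, E, F
Count = 5

Answer: 5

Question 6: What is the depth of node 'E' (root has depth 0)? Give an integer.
Answer: 2

Derivation:
Path from root to E: G -> D -> E
Depth = number of edges = 2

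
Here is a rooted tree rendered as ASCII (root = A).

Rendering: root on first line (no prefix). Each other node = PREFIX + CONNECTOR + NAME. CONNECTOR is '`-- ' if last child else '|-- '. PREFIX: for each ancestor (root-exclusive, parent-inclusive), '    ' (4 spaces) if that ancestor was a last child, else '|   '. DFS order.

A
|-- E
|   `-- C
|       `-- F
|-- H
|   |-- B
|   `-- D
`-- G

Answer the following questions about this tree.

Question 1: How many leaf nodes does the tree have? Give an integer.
Answer: 4

Derivation:
Leaves (nodes with no children): B, D, F, G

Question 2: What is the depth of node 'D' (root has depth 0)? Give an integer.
Path from root to D: A -> H -> D
Depth = number of edges = 2

Answer: 2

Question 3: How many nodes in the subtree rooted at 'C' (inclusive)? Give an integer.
Subtree rooted at C contains: C, F
Count = 2

Answer: 2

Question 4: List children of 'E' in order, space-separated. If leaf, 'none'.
Answer: C

Derivation:
Node E's children (from adjacency): C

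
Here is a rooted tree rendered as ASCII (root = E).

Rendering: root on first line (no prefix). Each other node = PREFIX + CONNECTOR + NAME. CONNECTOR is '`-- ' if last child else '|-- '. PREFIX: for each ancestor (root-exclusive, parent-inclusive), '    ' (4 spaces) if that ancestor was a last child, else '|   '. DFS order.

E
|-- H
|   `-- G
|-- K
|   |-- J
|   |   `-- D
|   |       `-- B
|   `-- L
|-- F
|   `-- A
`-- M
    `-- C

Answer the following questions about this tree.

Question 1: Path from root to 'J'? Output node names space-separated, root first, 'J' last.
Walk down from root: E -> K -> J

Answer: E K J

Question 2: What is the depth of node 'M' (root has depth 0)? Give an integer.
Path from root to M: E -> M
Depth = number of edges = 1

Answer: 1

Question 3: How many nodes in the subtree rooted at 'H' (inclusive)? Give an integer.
Answer: 2

Derivation:
Subtree rooted at H contains: G, H
Count = 2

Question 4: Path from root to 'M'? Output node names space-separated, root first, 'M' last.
Answer: E M

Derivation:
Walk down from root: E -> M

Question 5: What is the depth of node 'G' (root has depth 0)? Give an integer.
Path from root to G: E -> H -> G
Depth = number of edges = 2

Answer: 2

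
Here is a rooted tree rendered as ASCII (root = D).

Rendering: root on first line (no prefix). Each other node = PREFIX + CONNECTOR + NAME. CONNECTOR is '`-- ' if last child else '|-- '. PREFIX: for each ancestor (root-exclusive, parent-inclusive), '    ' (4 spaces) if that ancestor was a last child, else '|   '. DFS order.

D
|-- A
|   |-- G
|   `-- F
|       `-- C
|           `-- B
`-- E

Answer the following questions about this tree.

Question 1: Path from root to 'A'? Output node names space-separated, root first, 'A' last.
Walk down from root: D -> A

Answer: D A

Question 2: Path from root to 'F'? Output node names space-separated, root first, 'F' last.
Answer: D A F

Derivation:
Walk down from root: D -> A -> F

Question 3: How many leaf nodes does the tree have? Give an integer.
Leaves (nodes with no children): B, E, G

Answer: 3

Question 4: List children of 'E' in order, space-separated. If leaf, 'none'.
Node E's children (from adjacency): (leaf)

Answer: none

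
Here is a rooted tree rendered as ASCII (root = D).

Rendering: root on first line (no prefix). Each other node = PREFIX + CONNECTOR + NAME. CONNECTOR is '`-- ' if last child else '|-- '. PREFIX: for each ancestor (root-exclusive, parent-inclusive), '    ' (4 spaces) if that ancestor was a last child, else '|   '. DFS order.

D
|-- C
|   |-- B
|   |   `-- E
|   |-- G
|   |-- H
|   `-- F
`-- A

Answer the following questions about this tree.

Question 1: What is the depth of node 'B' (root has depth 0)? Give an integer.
Answer: 2

Derivation:
Path from root to B: D -> C -> B
Depth = number of edges = 2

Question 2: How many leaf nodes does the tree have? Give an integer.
Leaves (nodes with no children): A, E, F, G, H

Answer: 5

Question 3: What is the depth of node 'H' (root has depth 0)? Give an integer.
Path from root to H: D -> C -> H
Depth = number of edges = 2

Answer: 2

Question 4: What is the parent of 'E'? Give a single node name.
Scan adjacency: E appears as child of B

Answer: B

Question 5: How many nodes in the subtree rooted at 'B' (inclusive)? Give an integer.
Answer: 2

Derivation:
Subtree rooted at B contains: B, E
Count = 2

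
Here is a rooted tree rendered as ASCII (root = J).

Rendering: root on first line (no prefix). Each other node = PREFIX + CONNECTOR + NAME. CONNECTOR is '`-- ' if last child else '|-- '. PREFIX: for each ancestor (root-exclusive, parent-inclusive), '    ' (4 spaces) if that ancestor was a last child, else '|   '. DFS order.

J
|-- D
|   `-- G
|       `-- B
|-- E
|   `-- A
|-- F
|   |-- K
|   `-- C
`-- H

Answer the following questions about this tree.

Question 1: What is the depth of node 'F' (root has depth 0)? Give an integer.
Answer: 1

Derivation:
Path from root to F: J -> F
Depth = number of edges = 1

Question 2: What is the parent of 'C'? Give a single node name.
Scan adjacency: C appears as child of F

Answer: F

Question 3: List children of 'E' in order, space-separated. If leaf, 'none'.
Answer: A

Derivation:
Node E's children (from adjacency): A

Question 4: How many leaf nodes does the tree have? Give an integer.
Leaves (nodes with no children): A, B, C, H, K

Answer: 5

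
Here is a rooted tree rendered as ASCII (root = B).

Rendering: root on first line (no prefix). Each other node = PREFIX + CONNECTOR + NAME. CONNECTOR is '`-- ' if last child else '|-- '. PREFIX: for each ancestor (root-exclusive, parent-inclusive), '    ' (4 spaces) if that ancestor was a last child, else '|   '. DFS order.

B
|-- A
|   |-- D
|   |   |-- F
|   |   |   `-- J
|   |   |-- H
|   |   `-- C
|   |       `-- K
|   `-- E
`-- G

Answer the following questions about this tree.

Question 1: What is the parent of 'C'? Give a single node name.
Scan adjacency: C appears as child of D

Answer: D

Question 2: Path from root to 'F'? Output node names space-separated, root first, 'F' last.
Walk down from root: B -> A -> D -> F

Answer: B A D F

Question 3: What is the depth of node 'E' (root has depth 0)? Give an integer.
Answer: 2

Derivation:
Path from root to E: B -> A -> E
Depth = number of edges = 2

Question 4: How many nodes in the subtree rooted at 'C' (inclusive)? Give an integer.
Answer: 2

Derivation:
Subtree rooted at C contains: C, K
Count = 2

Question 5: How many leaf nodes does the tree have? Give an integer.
Leaves (nodes with no children): E, G, H, J, K

Answer: 5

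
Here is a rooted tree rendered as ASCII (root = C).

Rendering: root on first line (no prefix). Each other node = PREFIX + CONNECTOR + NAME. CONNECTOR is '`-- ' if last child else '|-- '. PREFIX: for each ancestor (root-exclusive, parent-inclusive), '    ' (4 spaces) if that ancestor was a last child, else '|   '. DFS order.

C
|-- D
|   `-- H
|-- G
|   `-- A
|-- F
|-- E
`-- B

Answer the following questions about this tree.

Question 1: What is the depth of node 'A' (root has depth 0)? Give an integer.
Answer: 2

Derivation:
Path from root to A: C -> G -> A
Depth = number of edges = 2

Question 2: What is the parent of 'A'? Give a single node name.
Scan adjacency: A appears as child of G

Answer: G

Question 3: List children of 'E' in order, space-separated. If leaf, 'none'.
Node E's children (from adjacency): (leaf)

Answer: none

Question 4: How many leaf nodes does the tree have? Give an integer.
Leaves (nodes with no children): A, B, E, F, H

Answer: 5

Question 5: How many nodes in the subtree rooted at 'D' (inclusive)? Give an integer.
Subtree rooted at D contains: D, H
Count = 2

Answer: 2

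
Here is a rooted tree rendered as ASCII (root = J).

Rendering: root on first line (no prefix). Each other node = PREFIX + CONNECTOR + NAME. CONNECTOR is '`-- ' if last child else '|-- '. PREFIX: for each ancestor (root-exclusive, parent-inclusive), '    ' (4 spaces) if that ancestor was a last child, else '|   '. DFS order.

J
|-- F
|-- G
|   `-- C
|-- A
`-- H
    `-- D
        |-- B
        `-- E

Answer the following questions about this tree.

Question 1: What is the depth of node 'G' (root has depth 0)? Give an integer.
Answer: 1

Derivation:
Path from root to G: J -> G
Depth = number of edges = 1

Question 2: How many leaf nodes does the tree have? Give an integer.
Answer: 5

Derivation:
Leaves (nodes with no children): A, B, C, E, F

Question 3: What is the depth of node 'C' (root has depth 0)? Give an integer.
Answer: 2

Derivation:
Path from root to C: J -> G -> C
Depth = number of edges = 2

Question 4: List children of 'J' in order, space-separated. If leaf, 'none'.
Node J's children (from adjacency): F, G, A, H

Answer: F G A H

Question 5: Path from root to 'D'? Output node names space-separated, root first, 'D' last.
Answer: J H D

Derivation:
Walk down from root: J -> H -> D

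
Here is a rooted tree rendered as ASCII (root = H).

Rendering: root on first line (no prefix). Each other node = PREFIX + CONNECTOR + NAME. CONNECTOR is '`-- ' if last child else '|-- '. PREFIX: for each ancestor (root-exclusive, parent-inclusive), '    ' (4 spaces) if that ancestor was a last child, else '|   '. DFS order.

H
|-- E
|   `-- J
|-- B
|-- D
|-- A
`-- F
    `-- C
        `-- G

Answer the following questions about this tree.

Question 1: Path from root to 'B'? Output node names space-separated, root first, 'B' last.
Answer: H B

Derivation:
Walk down from root: H -> B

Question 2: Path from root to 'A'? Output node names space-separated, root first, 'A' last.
Answer: H A

Derivation:
Walk down from root: H -> A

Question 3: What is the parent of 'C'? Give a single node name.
Answer: F

Derivation:
Scan adjacency: C appears as child of F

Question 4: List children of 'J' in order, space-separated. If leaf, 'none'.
Node J's children (from adjacency): (leaf)

Answer: none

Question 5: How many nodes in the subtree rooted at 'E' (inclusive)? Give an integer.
Subtree rooted at E contains: E, J
Count = 2

Answer: 2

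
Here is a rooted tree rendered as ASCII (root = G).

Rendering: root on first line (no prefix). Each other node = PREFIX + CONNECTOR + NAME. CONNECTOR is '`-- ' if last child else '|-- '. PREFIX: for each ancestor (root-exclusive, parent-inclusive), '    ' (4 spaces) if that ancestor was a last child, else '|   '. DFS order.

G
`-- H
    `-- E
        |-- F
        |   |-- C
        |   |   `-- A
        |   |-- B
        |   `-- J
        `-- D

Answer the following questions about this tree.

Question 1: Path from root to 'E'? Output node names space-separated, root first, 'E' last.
Walk down from root: G -> H -> E

Answer: G H E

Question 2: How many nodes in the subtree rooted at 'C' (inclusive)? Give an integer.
Subtree rooted at C contains: A, C
Count = 2

Answer: 2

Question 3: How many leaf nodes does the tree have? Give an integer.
Answer: 4

Derivation:
Leaves (nodes with no children): A, B, D, J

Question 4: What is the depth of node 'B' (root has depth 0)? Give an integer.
Answer: 4

Derivation:
Path from root to B: G -> H -> E -> F -> B
Depth = number of edges = 4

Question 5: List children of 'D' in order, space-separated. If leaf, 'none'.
Answer: none

Derivation:
Node D's children (from adjacency): (leaf)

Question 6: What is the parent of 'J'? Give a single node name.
Scan adjacency: J appears as child of F

Answer: F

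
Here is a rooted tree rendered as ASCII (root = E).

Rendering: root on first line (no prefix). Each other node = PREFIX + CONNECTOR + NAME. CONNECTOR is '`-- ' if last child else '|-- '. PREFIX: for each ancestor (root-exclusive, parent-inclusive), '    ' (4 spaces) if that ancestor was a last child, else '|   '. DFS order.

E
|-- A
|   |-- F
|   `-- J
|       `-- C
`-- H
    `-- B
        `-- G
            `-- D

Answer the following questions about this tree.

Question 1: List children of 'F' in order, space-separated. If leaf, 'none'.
Answer: none

Derivation:
Node F's children (from adjacency): (leaf)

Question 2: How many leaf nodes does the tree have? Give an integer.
Answer: 3

Derivation:
Leaves (nodes with no children): C, D, F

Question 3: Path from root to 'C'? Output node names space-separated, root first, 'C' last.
Answer: E A J C

Derivation:
Walk down from root: E -> A -> J -> C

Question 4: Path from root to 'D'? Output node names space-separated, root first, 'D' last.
Answer: E H B G D

Derivation:
Walk down from root: E -> H -> B -> G -> D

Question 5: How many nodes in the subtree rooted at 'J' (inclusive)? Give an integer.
Subtree rooted at J contains: C, J
Count = 2

Answer: 2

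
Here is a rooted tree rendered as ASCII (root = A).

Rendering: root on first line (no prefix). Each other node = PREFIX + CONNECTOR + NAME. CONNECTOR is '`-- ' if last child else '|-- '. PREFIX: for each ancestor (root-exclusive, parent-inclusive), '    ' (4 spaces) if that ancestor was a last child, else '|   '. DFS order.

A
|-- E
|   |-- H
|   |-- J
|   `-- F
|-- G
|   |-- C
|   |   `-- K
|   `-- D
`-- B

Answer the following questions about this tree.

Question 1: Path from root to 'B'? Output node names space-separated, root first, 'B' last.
Walk down from root: A -> B

Answer: A B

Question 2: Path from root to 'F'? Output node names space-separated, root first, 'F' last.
Walk down from root: A -> E -> F

Answer: A E F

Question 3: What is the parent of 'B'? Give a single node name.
Scan adjacency: B appears as child of A

Answer: A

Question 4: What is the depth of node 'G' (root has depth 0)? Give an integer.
Answer: 1

Derivation:
Path from root to G: A -> G
Depth = number of edges = 1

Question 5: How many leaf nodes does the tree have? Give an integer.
Leaves (nodes with no children): B, D, F, H, J, K

Answer: 6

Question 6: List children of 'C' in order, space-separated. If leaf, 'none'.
Node C's children (from adjacency): K

Answer: K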